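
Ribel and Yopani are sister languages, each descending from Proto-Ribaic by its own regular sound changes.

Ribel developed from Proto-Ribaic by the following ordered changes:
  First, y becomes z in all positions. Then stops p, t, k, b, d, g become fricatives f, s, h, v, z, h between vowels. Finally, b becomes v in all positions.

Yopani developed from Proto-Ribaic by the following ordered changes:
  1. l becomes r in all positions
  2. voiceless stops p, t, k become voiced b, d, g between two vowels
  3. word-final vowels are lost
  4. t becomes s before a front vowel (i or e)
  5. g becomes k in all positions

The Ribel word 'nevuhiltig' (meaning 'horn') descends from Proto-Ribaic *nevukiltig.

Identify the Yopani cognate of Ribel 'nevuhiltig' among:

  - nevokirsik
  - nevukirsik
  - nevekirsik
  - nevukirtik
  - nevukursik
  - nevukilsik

nevukirsik

Yopani: *nevukiltig > nevukirtig > nevugirtig > nevugirsig > nevukirsik  (by unconditioned shift, intervocalic voicing, palatalisation, unconditioned shift)
The other candidates each miss or misapply at least one Yopani change.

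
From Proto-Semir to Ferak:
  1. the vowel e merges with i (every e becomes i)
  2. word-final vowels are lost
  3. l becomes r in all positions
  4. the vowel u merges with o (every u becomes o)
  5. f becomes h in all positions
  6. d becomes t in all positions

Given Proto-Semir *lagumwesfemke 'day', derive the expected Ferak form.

ragomwishimk

Ferak: *lagumwesfemke > lagumwisfimki > lagumwisfimk > ragumwisfimk > ragomwisfimk > ragomwishimk  (by vowel merger, apocope, unconditioned shift, vowel merger, unconditioned shift)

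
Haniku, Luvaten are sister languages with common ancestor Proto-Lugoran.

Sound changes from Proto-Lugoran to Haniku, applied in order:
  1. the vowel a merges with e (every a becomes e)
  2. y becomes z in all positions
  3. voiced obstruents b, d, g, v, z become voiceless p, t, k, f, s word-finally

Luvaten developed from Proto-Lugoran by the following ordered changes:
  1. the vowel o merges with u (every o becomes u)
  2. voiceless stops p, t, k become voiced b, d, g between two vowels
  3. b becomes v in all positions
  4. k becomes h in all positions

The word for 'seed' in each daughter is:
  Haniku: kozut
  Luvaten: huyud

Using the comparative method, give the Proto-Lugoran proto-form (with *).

*koyud

Position 2: Haniku has o, Luvaten has u. Haniku preserves o here (none of its changes turn any other segment into o), so the proto-segment is *o.
Position 1: Haniku has k, Luvaten has h. Taking the neighbouring segments as reconstructed: Haniku k can only go back to *k; Luvaten h could go back to *k or *h — the one source consistent with every daughter is *k.
Position 3: Haniku has z, Luvaten has y. Luvaten preserves y here (none of its changes turn any other segment into y), so the proto-segment is *y.
Continuing position by position gives *koyud; check it forward:
Haniku: *koyud > kozud > kozut  (by unconditioned shift, final devoicing)
Luvaten: *koyud
  koyud → kuyud   [vowel merger]
  kuyud (rule 2 does not apply)
  kuyud (rule 3 does not apply)
  kuyud → huyud   [unconditioned shift]
  giving Luvaten huyud.
*koyud is the unique common source.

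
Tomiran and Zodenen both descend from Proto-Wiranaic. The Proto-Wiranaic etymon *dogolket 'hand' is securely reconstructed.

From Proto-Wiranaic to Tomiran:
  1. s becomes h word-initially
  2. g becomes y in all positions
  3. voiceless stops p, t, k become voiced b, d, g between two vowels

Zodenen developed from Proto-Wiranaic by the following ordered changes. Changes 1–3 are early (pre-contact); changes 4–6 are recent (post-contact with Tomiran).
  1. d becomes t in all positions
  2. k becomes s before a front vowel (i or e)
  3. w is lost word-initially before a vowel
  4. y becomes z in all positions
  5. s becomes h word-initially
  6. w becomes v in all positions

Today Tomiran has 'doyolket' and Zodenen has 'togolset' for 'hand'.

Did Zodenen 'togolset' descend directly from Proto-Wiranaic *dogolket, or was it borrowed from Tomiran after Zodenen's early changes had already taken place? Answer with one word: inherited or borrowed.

If inherited, *dogolket would pass through all of Zodenen's changes:
Zodenen: *dogolket > togolket > togolset  (by unconditioned shift, palatalisation)
If borrowed from Tomiran 'doyolket' after the early changes, it would undergo only the recent ones:
  rule 4 (unconditioned shift): doyolket → dozolket
  rule 5 (debuccalisation): no change (dozolket)
  rule 6 (unconditioned shift): no change (dozolket)
  ⇒ as a loan: dozolket
Zodenen 'togolset' matches the inherited outcome exactly, so it is an inherited cognate, not a loan.

inherited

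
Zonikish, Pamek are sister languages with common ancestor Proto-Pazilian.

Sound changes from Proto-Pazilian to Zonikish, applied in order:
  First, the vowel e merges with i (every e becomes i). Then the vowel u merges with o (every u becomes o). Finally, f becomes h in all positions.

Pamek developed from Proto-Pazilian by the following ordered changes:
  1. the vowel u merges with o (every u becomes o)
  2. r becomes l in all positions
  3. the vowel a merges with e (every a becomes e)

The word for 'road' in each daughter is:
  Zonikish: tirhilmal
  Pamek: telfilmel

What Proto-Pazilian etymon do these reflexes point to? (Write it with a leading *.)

Position 3: Zonikish has r, Pamek has l. Zonikish preserves r here (none of its changes turn any other segment into r), so the proto-segment is *r.
Position 8: Zonikish has a, Pamek has e. Zonikish preserves a here (none of its changes turn any other segment into a), so the proto-segment is *a.
Continuing position by position gives *terfilmal; check it forward:
Zonikish: start from *terfilmal.
  rule 1 (vowel merger): terfilmal → tirfilmal
  rule 2: no change — tirfilmal
  rule 3 (unconditioned shift): tirfilmal → tirhilmal
  ⇒ Zonikish tirhilmal
Pamek: *terfilmal > telfilmal > telfilmel  (by unconditioned shift, vowel merger)
No other proto-form is consistent with every reflex, so the reconstruction is *terfilmal.

*terfilmal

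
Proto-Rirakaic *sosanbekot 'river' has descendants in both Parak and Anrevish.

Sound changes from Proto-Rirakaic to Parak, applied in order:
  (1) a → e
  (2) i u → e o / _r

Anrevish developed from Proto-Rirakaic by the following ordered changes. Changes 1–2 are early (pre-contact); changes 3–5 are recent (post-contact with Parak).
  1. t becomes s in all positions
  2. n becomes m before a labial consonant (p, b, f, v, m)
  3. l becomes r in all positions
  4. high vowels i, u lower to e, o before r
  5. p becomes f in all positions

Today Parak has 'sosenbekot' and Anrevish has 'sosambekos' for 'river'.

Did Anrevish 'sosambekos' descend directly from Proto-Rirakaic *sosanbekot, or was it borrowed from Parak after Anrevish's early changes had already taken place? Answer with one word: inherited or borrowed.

If inherited, *sosanbekot would pass through all of Anrevish's changes:
Anrevish: start from *sosanbekot.
  rule 1 (unconditioned shift): sosanbekot → sosanbekos
  rule 2 (nasal place assimilation): sosanbekos → sosambekos
  rule 3: no change — sosambekos
  rule 4: no change — sosambekos
  rule 5: no change — sosambekos
  ⇒ Anrevish sosambekos
If borrowed from Parak 'sosenbekot' after the early changes, it would undergo only the recent ones:
  rule 3 (unconditioned shift): no change (sosenbekot)
  rule 4 (pre-rhotic lowering): no change (sosenbekot)
  rule 5 (unconditioned shift): no change (sosenbekot)
  ⇒ as a loan: sosenbekot
Anrevish 'sosambekos' matches the inherited outcome exactly, so it is an inherited cognate, not a loan.

inherited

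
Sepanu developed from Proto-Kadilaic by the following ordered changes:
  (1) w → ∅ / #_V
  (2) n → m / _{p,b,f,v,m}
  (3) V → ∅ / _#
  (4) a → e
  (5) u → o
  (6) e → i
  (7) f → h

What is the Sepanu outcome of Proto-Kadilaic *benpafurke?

Sepanu: *benpafurke > bempafurke > bempafurk > bempefurk > bempefork > bimpifork > bimpihork  (by nasal place assimilation, apocope, vowel merger, vowel merger, vowel merger, unconditioned shift)

bimpihork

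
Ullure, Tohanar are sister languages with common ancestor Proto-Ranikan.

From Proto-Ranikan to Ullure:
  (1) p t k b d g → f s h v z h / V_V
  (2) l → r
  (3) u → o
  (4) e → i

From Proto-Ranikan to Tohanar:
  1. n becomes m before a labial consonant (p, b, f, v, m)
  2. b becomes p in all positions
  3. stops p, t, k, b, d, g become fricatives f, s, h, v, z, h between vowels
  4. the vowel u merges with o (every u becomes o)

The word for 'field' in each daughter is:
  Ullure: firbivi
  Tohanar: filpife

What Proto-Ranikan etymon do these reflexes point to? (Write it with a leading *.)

Position 3: Ullure has r, Tohanar has l. Tohanar preserves l here (none of its changes turn any other segment into l), so the proto-segment is *l.
Position 6: Ullure has v, Tohanar has f. Taking the neighbouring segments as reconstructed: Ullure v could go back to *b or *v; Tohanar f could go back to *p or *b or *f — the one source consistent with every daughter is *b.
Continuing position by position gives *filbibe; check it forward:
Ullure: start from *filbibe.
  rule 1 (intervocalic lenition): filbibe → filbive
  rule 2 (unconditioned shift): filbive → firbive
  rule 3: no change — firbive
  rule 4 (vowel merger): firbive → firbivi
  ⇒ Ullure firbivi
Tohanar: *filbibe > filpipe > filpife  (by unconditioned shift, intervocalic lenition)
Only *filbibe yields all of Ullure firbivi, Tohanar filpife.

*filbibe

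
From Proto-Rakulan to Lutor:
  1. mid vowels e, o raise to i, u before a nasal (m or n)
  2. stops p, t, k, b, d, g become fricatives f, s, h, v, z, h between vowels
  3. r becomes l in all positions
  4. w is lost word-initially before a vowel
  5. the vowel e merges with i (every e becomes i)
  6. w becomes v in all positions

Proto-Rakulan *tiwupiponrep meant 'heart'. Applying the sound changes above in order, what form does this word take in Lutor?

tivufifunlip

Lutor: *tiwupiponrep > tiwupipunrep > tiwufifunrep > tiwufifunlep > tiwufifunlip > tivufifunlip  (by pre-nasal raising, intervocalic lenition, unconditioned shift, vowel merger, unconditioned shift)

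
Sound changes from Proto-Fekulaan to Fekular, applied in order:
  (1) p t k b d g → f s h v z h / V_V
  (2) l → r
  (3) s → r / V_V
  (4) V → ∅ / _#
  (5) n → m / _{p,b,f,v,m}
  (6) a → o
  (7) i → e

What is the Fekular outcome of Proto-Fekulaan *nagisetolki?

nohererork

Fekular: *nagisetolki
  nagisetolki → nahisesolki   [intervocalic lenition]
  nahisesolki → nahisesorki   [unconditioned shift]
  nahisesorki → nahirerorki   [rhotacism]
  nahirerorki → nahirerork   [apocope]
  nahirerork (rule 5 does not apply)
  nahirerork → nohirerork   [vowel merger]
  nohirerork → nohererork   [vowel merger]
  giving Fekular nohererork.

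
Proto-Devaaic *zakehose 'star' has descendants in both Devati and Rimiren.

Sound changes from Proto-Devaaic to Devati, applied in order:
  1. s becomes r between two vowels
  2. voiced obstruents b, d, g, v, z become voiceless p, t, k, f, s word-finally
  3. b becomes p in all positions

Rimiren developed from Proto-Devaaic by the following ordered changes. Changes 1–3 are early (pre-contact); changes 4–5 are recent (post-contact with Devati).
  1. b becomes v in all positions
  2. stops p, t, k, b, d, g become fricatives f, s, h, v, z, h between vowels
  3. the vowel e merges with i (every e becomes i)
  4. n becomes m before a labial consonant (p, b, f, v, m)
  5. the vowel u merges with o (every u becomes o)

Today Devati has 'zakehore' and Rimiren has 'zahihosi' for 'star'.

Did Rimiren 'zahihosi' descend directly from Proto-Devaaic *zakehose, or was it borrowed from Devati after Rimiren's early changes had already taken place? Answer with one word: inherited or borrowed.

If inherited, *zakehose would pass through all of Rimiren's changes:
Rimiren: start from *zakehose.
  rule 1: no change — zakehose
  rule 2 (intervocalic lenition): zakehose → zahehose
  rule 3 (vowel merger): zahehose → zahihosi
  rule 4: no change — zahihosi
  rule 5: no change — zahihosi
  ⇒ Rimiren zahihosi
If borrowed from Devati 'zakehore' after the early changes, it would undergo only the recent ones:
  rule 4 (nasal place assimilation): no change (zakehore)
  rule 5 (vowel merger): no change (zakehore)
  ⇒ as a loan: zakehore
Rimiren 'zahihosi' matches the inherited outcome exactly, so it is an inherited cognate, not a loan.

inherited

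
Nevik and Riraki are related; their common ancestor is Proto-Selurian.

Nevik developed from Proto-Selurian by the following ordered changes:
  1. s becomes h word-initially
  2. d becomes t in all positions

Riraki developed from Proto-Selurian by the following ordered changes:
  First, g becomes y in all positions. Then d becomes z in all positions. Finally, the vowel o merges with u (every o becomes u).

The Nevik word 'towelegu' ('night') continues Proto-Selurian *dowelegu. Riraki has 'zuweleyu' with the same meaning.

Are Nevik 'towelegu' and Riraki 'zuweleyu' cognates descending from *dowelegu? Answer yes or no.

Derive the expected Riraki reflex of *dowelegu:
Riraki: *dowelegu > doweleyu > zoweleyu > zuweleyu  (by unconditioned shift, unconditioned shift, vowel merger)
Riraki 'zuweleyu' matches the regular reflex exactly, so the pair is cognate.

yes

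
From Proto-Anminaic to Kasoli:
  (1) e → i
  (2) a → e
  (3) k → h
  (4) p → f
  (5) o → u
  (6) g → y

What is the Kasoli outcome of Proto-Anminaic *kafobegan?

Kasoli: start from *kafobegan.
  rule 1 (vowel merger): kafobegan → kafobigan
  rule 2 (vowel merger): kafobigan → kefobigen
  rule 3 (unconditioned shift): kefobigen → hefobigen
  rule 4: no change — hefobigen
  rule 5 (vowel merger): hefobigen → hefubigen
  rule 6 (unconditioned shift): hefubigen → hefubiyen
  ⇒ Kasoli hefubiyen

hefubiyen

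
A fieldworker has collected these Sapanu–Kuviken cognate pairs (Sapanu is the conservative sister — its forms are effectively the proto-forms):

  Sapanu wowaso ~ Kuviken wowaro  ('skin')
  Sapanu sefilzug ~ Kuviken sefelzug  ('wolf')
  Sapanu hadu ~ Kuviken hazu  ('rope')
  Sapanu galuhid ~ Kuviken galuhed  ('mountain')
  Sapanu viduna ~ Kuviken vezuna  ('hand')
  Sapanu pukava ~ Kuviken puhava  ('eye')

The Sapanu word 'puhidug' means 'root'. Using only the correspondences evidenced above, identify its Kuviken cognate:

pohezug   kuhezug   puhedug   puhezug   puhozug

sefilzug ~ sefelzug, galuhid ~ galuhed — Sapanu i corresponds to Kuviken e after a consonant, before a consonant other than r, m, n, p, b, f, v.
hadu ~ hazu, viduna ~ vezuna — Sapanu d corresponds to Kuviken z between vowels (before a back vowel).
Applying these to Sapanu 'puhidug':
  puhidug → puhedug   (i→e after a consonant, before a consonant other than r, m, n, p, b, f, v)
  puhedug → puhezug   (d→z between vowels (before a back vowel))
So the Kuviken cognate is 'puhezug'.

puhezug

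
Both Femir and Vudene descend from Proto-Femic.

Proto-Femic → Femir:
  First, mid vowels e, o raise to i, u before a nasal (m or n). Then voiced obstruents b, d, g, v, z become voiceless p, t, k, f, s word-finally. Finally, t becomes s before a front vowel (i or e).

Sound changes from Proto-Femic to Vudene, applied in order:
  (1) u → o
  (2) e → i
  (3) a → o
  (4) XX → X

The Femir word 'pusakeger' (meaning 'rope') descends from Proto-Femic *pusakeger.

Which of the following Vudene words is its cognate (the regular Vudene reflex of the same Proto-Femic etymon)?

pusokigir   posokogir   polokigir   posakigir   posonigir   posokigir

Vudene: *pusakeger > posakeger > posakigir > posokigir  (by vowel merger, vowel merger, vowel merger)
Among the options, 'posokigir' alone shows every Vudene change applied in order.

posokigir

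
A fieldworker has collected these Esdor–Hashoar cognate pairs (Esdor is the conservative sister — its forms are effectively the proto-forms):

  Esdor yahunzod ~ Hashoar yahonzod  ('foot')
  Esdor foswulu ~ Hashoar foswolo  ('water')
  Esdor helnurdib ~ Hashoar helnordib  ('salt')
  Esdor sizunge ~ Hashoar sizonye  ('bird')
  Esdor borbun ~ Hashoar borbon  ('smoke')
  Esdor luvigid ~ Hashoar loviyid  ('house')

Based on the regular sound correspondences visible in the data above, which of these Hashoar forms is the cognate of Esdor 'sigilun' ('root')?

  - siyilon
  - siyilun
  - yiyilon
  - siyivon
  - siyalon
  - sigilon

luvigid ~ loviyid — Esdor g corresponds to Hashoar y between vowels (before a front vowel).
yahunzod ~ yahonzod, sizunge ~ sizonye — Esdor u corresponds to Hashoar o after a consonant, before a nasal.
Applying these to Esdor 'sigilun':
  sigilun → siyilun   (g→y between vowels (before a front vowel))
  siyilun → siyilon   (u→o after a consonant, before a nasal)
So the Hashoar cognate is 'siyilon'.

siyilon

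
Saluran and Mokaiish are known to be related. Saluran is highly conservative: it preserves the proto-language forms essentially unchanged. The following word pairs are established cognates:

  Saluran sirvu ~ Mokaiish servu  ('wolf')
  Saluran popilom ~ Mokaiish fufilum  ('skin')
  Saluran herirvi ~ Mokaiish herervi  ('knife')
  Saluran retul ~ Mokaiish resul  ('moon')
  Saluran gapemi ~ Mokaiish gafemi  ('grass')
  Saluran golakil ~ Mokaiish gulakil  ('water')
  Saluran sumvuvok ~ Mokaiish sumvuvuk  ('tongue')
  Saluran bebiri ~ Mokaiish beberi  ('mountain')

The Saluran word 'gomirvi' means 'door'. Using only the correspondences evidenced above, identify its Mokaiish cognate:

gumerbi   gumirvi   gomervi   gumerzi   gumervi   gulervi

gumervi

popilom ~ fufilum — Saluran o corresponds to Mokaiish u after a consonant, before a nasal.
sirvu ~ servu, herirvi ~ herervi — Saluran i corresponds to Mokaiish e after a consonant, before r.
Applying these to Saluran 'gomirvi':
  gomirvi → gumirvi   (o→u after a consonant, before a nasal)
  gumirvi → gumervi   (i→e after a consonant, before r)
So the Mokaiish cognate is 'gumervi'.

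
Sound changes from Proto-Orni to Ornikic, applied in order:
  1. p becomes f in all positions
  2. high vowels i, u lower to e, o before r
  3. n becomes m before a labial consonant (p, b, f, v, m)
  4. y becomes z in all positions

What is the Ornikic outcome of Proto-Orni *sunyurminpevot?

Ornikic: *sunyurminpevot
  sunyurminpevot → sunyurminfevot   [unconditioned shift]
  sunyurminfevot → sunyorminfevot   [pre-rhotic lowering]
  sunyorminfevot → sunyormimfevot   [nasal place assimilation]
  sunyormimfevot → sunzormimfevot   [unconditioned shift]
  giving Ornikic sunzormimfevot.

sunzormimfevot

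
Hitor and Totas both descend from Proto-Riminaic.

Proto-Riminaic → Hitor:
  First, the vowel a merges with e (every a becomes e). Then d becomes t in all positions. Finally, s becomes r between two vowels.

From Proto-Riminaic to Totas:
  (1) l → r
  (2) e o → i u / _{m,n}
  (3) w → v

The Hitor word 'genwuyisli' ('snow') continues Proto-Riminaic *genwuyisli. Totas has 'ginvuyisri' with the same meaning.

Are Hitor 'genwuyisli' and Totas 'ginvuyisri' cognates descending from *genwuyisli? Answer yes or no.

Derive the expected Totas reflex of *genwuyisli:
Totas: *genwuyisli
  genwuyisli → genwuyisri   [unconditioned shift]
  genwuyisri → ginwuyisri   [pre-nasal raising]
  ginwuyisri → ginvuyisri   [unconditioned shift]
  giving Totas ginvuyisri.
Totas 'ginvuyisri' matches the regular reflex exactly, so the pair is cognate.

yes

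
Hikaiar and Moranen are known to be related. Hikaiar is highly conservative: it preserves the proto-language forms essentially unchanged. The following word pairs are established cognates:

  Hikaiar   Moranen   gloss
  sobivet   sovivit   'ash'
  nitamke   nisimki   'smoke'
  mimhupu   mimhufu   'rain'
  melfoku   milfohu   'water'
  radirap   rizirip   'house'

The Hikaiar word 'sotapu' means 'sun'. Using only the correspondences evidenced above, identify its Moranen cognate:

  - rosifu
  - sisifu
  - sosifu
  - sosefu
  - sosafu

nitamke ~ nisimki — Hikaiar t corresponds to Moranen s between vowels (before a back vowel).
radirap ~ rizirip — Hikaiar a corresponds to Moranen i after a consonant, before a labial obstruent.
mimhupu ~ mimhufu — Hikaiar p corresponds to Moranen f between vowels (before a back vowel).
Applying these to Hikaiar 'sotapu':
  sotapu → sosapu   (t→s between vowels (before a back vowel))
  sosapu → sosipu   (a→i after a consonant, before a labial obstruent)
  sosipu → sosifu   (p→f between vowels (before a back vowel))
So the Moranen cognate is 'sosifu'.

sosifu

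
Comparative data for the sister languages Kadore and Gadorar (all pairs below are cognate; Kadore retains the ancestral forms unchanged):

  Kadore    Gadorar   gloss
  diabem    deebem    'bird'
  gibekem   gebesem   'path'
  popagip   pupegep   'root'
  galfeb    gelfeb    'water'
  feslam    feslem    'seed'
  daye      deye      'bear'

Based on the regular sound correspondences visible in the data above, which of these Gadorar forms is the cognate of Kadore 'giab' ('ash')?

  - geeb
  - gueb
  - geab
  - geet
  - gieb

geeb

diabem ~ deebem — Kadore i corresponds to Gadorar e after a consonant, before a back vowel.
diabem ~ deebem — Kadore a corresponds to Gadorar e after a vowel, before a labial obstruent.
Applying these to Kadore 'giab':
  giab → geab   (i→e after a consonant, before a back vowel)
  geab → geeb   (a→e after a vowel, before a labial obstruent)
So the Gadorar cognate is 'geeb'.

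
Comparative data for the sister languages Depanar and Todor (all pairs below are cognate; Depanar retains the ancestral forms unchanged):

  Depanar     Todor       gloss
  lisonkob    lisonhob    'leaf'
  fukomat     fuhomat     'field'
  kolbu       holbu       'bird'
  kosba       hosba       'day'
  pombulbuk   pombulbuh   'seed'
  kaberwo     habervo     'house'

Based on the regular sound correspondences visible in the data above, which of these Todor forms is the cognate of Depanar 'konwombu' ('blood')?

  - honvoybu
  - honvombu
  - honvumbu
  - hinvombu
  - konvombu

kolbu ~ holbu, kosba ~ hosba — Depanar k corresponds to Todor h word-initially before a back vowel.
kaberwo ~ habervo — Depanar w corresponds to Todor v after a consonant, before a back vowel.
Applying these to Depanar 'konwombu':
  konwombu → honwombu   (k→h word-initially before a back vowel)
  honwombu → honvombu   (w→v after a consonant, before a back vowel)
So the Todor cognate is 'honvombu'.

honvombu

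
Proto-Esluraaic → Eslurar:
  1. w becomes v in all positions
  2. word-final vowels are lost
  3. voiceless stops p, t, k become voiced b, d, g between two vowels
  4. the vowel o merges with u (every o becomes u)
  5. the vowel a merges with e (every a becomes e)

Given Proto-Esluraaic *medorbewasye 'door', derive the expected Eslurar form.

medurbevesy

Eslurar: *medorbewasye > medorbevasye > medorbevasy > medurbevasy > medurbevesy  (by unconditioned shift, apocope, vowel merger, vowel merger)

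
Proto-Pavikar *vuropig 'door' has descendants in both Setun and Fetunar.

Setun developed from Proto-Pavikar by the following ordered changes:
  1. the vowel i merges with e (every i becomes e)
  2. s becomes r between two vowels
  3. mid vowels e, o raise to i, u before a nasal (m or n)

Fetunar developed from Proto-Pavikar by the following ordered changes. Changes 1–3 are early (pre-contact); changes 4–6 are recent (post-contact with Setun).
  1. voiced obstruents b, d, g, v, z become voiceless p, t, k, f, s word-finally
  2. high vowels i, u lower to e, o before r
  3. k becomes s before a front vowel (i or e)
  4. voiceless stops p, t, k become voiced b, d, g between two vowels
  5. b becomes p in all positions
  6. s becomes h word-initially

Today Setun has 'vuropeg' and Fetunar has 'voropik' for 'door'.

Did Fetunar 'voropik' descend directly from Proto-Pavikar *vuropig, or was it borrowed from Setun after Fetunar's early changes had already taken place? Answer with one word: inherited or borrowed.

If inherited, *vuropig would pass through all of Fetunar's changes:
Fetunar: *vuropig > vuropik > voropik > vorobik > voropik  (by final devoicing, pre-rhotic lowering, intervocalic voicing, unconditioned shift)
If borrowed from Setun 'vuropeg' after the early changes, it would undergo only the recent ones:
  rule 4 (intervocalic voicing): vuropeg → vurobeg
  rule 5 (unconditioned shift): vurobeg → vuropeg
  rule 6 (debuccalisation): no change (vuropeg)
  ⇒ as a loan: vuropeg
Fetunar 'voropik' matches the inherited outcome exactly, so it is an inherited cognate, not a loan.

inherited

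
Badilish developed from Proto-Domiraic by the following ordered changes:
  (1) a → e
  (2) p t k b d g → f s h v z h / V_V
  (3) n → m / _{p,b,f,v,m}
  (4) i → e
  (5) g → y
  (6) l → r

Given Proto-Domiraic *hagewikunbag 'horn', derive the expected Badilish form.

Badilish: start from *hagewikunbag.
  rule 1 (vowel merger): hagewikunbag → hegewikunbeg
  rule 2 (intervocalic lenition): hegewikunbeg → hehewihunbeg
  rule 3 (nasal place assimilation): hehewihunbeg → hehewihumbeg
  rule 4 (vowel merger): hehewihumbeg → hehewehumbeg
  rule 5 (unconditioned shift): hehewehumbeg → hehewehumbey
  rule 6: no change — hehewehumbey
  ⇒ Badilish hehewehumbey

hehewehumbey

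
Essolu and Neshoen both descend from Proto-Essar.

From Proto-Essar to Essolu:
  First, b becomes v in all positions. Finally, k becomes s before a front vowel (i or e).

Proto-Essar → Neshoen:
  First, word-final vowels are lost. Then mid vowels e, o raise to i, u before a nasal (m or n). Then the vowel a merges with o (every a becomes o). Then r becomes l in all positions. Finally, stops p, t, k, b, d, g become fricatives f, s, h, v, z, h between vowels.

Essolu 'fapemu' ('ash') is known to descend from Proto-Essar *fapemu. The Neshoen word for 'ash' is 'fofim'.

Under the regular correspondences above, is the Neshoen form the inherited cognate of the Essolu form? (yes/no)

yes

Derive the expected Neshoen reflex of *fapemu:
Neshoen: *fapemu > fapem > fapim > fopim > fofim  (by apocope, pre-nasal raising, vowel merger, intervocalic lenition)
Neshoen 'fofim' matches the regular reflex exactly, so the pair is cognate.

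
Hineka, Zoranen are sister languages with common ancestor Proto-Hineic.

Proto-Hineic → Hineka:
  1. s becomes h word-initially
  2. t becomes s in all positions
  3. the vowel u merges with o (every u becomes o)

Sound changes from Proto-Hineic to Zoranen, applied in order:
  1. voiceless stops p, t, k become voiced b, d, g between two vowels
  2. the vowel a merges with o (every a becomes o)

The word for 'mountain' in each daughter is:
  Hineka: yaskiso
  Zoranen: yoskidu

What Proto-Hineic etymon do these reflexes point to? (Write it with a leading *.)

*yaskitu

Position 7: Hineka has o, Zoranen has u. Zoranen preserves u here (none of its changes turn any other segment into u), so the proto-segment is *u.
Position 6: Hineka has s, Zoranen has d. Taking the neighbouring segments as reconstructed: Hineka s could go back to *t or *s; Zoranen d could go back to *t or *d — the one source consistent with every daughter is *t.
Verify the candidate proto-form against each daughter:
Hineka: *yaskitu > yaskisu > yaskiso  (by unconditioned shift, vowel merger)
Zoranen: *yaskitu > yaskidu > yoskidu  (by intervocalic voicing, vowel merger)
*yaskitu is the unique common source.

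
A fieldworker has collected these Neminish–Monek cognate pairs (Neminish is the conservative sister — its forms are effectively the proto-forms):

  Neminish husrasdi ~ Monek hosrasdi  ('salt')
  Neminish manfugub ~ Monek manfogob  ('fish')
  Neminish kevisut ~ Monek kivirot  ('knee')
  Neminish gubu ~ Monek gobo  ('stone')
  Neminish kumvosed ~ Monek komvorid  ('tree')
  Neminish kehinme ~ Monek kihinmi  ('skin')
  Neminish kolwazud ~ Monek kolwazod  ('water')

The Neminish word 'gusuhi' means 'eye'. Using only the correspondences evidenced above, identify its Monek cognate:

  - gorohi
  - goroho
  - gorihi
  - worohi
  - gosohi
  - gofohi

husrasdi ~ hosrasdi, manfugub ~ manfogob — Neminish u corresponds to Monek o after a consonant, before a consonant other than r, m, n, p, b, f, v.
kevisut ~ kivirot — Neminish s corresponds to Monek r between vowels (before a back vowel).
Applying these to Neminish 'gusuhi':
  gusuhi → gosuhi   (u→o after a consonant, before a consonant other than r, m, n, p, b, f, v)
  gosuhi → goruhi   (s→r between vowels (before a back vowel))
  goruhi → gorohi   (u→o after a consonant, before a consonant other than r, m, n, p, b, f, v)
So the Monek cognate is 'gorohi'.

gorohi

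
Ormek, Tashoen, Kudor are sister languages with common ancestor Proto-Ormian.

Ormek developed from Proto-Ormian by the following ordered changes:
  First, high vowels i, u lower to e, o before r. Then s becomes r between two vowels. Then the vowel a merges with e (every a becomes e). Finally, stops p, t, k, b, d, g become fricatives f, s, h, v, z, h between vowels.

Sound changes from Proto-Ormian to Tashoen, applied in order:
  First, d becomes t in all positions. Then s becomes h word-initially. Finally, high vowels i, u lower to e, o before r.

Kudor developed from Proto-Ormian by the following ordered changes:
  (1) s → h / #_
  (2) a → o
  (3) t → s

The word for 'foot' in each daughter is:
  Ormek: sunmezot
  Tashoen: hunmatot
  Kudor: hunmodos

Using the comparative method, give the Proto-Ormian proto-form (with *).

Position 5: Ormek has e, Tashoen has a, Kudor has o. Tashoen preserves a here (none of its changes turn any other segment into a), so the proto-segment is *a.
Position 8: Ormek has t, Tashoen has t, Kudor has s. Ormek preserves t here (none of its changes turn any other segment into t), so the proto-segment is *t.
Position 1: Ormek has s, Tashoen has h, Kudor has h. Taking the neighbouring segments as reconstructed: Ormek s can only go back to *s; Tashoen h could go back to *s or *h; Kudor h could go back to *s or *h — the one source consistent with every daughter is *s.
This points to *sunmadot. Verify forward in each daughter:
Ormek: *sunmadot > sunmedot > sunmezot  (by vowel merger, intervocalic lenition)
Tashoen: *sunmadot
  sunmadot → sunmatot   [unconditioned shift]
  sunmatot → hunmatot   [debuccalisation]
  hunmatot (rule 3 does not apply)
  giving Tashoen hunmatot.
Kudor: *sunmadot
  sunmadot → hunmadot   [debuccalisation]
  hunmadot → hunmodot   [vowel merger]
  hunmodot → hunmodos   [unconditioned shift]
  giving Kudor hunmodos.
Only *sunmadot yields all of Ormek sunmezot, Tashoen hunmatot, Kudor hunmodos.

*sunmadot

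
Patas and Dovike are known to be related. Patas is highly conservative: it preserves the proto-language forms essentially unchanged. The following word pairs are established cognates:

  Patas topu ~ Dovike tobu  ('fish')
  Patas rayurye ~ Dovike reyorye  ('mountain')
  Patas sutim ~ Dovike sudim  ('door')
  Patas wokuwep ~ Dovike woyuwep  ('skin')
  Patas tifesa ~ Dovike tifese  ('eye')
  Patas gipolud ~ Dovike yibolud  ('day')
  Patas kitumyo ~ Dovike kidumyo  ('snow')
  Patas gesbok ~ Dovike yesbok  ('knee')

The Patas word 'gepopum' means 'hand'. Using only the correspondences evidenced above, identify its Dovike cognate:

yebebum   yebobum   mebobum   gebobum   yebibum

yebobum

gesbok ~ yesbok — Patas g corresponds to Dovike y word-initially before a front vowel.
gipolud ~ yibolud — Patas p corresponds to Dovike b between vowels (before a back vowel).
topu ~ tobu — Patas p corresponds to Dovike b between vowels (before a back vowel).
Applying these to Patas 'gepopum':
  gepopum → yepopum   (g→y word-initially before a front vowel)
  yepopum → yebopum   (p→b between vowels (before a back vowel))
  yebopum → yebobum   (p→b between vowels (before a back vowel))
So the Dovike cognate is 'yebobum'.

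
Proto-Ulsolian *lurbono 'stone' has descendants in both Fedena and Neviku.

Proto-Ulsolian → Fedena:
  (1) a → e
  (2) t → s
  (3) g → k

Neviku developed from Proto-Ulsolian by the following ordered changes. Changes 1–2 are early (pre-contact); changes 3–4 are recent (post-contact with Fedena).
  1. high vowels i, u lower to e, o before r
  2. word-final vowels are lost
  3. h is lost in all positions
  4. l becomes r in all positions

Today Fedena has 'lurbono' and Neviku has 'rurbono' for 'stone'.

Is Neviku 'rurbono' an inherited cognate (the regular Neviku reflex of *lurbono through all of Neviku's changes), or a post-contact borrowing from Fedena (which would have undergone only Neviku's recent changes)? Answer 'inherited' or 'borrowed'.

borrowed

If inherited, *lurbono would pass through all of Neviku's changes:
Neviku: *lurbono > lorbono > lorbon > rorbon  (by pre-rhotic lowering, apocope, unconditioned shift)
If borrowed from Fedena 'lurbono' after the early changes, it would undergo only the recent ones:
  rule 3 (h-loss): no change (lurbono)
  rule 4 (unconditioned shift): lurbono → rurbono
  ⇒ as a loan: rurbono
Neviku 'rurbono' matches the loan outcome 'rurbono', not the inherited 'rorbon' — it skipped the early Neviku changes, so it was borrowed from Fedena.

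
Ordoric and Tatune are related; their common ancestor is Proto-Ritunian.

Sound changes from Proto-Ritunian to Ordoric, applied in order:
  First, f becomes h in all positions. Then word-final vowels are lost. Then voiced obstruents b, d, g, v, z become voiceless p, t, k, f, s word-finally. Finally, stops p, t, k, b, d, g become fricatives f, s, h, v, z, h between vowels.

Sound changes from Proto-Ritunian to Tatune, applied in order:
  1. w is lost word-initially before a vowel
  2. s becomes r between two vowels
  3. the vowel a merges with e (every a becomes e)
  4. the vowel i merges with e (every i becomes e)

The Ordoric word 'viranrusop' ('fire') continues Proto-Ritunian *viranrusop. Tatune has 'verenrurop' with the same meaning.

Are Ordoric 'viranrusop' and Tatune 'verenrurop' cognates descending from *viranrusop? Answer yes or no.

yes

Derive the expected Tatune reflex of *viranrusop:
Tatune: *viranrusop
  viranrusop (rule 1 does not apply)
  viranrusop → viranrurop   [rhotacism]
  viranrurop → virenrurop   [vowel merger]
  virenrurop → verenrurop   [vowel merger]
  giving Tatune verenrurop.
Tatune 'verenrurop' matches the regular reflex exactly, so the pair is cognate.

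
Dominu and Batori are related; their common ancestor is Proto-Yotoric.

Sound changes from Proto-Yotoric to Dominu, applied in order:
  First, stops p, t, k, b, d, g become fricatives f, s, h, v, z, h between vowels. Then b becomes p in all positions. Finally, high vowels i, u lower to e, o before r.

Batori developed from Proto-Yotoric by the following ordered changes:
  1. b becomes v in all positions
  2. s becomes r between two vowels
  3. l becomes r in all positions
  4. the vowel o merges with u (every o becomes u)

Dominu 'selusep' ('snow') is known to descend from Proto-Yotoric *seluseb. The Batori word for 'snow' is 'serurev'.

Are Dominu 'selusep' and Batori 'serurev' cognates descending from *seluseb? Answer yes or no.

yes

Derive the expected Batori reflex of *seluseb:
Batori: *seluseb > selusev > selurev > serurev  (by unconditioned shift, rhotacism, unconditioned shift)
Batori 'serurev' matches the regular reflex exactly, so the pair is cognate.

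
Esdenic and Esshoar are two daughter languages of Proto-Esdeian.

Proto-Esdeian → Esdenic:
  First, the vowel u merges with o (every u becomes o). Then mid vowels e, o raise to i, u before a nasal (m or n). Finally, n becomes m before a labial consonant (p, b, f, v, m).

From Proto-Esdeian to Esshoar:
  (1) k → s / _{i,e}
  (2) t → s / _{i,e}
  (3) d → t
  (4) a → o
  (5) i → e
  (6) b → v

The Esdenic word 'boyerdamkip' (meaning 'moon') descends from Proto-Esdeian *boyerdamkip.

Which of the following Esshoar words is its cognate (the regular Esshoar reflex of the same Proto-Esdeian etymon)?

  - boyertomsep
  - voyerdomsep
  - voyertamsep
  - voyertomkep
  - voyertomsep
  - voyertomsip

voyertomsep

Esshoar: *boyerdamkip
  boyerdamkip → boyerdamsip   [palatalisation]
  boyerdamsip (rule 2 does not apply)
  boyerdamsip → boyertamsip   [unconditioned shift]
  boyertamsip → boyertomsip   [vowel merger]
  boyertomsip → boyertomsep   [vowel merger]
  boyertomsep → voyertomsep   [unconditioned shift]
  giving Esshoar voyertomsep.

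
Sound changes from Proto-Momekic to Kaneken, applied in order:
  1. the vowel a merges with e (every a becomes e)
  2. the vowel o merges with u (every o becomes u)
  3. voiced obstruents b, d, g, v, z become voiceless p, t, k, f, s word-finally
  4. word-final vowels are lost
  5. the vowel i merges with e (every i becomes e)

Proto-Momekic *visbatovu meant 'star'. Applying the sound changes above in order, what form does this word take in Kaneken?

Kaneken: start from *visbatovu.
  rule 1 (vowel merger): visbatovu → visbetovu
  rule 2 (vowel merger): visbetovu → visbetuvu
  rule 3: no change — visbetuvu
  rule 4 (apocope): visbetuvu → visbetuv
  rule 5 (vowel merger): visbetuv → vesbetuv
  ⇒ Kaneken vesbetuv

vesbetuv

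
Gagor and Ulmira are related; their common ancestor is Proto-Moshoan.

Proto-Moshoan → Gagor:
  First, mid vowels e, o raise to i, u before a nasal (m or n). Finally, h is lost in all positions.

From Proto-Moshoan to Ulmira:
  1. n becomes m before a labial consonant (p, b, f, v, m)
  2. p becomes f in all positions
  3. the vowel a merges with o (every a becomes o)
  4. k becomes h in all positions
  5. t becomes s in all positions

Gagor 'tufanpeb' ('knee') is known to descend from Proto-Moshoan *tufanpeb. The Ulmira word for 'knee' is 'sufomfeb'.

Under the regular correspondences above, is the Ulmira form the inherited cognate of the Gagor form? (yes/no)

Derive the expected Ulmira reflex of *tufanpeb:
Ulmira: start from *tufanpeb.
  rule 1 (nasal place assimilation): tufanpeb → tufampeb
  rule 2 (unconditioned shift): tufampeb → tufamfeb
  rule 3 (vowel merger): tufamfeb → tufomfeb
  rule 4: no change — tufomfeb
  rule 5 (unconditioned shift): tufomfeb → sufomfeb
  ⇒ Ulmira sufomfeb
Ulmira 'sufomfeb' matches the regular reflex exactly, so the pair is cognate.

yes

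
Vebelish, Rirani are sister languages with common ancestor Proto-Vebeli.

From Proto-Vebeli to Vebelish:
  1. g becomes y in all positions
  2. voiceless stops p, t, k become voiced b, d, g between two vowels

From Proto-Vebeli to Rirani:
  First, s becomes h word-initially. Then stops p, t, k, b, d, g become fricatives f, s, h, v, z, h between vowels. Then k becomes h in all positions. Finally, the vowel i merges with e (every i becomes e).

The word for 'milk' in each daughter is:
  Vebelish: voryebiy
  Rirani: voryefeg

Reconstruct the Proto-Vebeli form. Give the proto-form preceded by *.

*voryepig

Position 7: Vebelish has i, Rirani has e. Vebelish preserves i here (none of its changes turn any other segment into i), so the proto-segment is *i.
Position 6: Vebelish has b, Rirani has f. Taking the neighbouring segments as reconstructed: Vebelish b could go back to *p or *b; Rirani f could go back to *p or *f — the one source consistent with every daughter is *p.
Position 8: Vebelish has y, Rirani has g. Rirani preserves g here (none of its changes turn any other segment into g), so the proto-segment is *g.
Verify the candidate proto-form against each daughter:
Vebelish: *voryepig
  voryepig → voryepiy   [unconditioned shift]
  voryepiy → voryebiy   [intervocalic voicing]
  giving Vebelish voryebiy.
Rirani: *voryepig > voryefig > voryefeg  (by intervocalic lenition, vowel merger)
*voryepig is the unique common source.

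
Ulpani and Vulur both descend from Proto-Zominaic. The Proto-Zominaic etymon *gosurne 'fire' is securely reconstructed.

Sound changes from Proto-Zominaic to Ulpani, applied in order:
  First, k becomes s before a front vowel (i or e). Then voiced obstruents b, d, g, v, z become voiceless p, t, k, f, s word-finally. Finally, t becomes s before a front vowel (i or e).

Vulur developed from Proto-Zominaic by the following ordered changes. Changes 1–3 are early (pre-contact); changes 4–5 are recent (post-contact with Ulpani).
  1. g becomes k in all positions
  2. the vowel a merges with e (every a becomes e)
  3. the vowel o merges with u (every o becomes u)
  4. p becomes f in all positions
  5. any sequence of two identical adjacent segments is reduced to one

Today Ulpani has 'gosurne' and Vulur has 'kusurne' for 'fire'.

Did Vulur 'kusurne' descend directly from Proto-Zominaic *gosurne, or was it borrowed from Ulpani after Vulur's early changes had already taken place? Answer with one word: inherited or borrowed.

inherited

If inherited, *gosurne would pass through all of Vulur's changes:
Vulur: *gosurne > kosurne > kusurne  (by unconditioned shift, vowel merger)
If borrowed from Ulpani 'gosurne' after the early changes, it would undergo only the recent ones:
  rule 4 (unconditioned shift): no change (gosurne)
  rule 5 (degemination): no change (gosurne)
  ⇒ as a loan: gosurne
Vulur 'kusurne' matches the inherited outcome exactly, so it is an inherited cognate, not a loan.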